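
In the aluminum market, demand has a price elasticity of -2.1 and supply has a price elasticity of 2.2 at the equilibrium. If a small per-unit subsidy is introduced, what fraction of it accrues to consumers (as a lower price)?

Consumer share = 22/43

For a small subsidy around the equilibrium, the benefit split depends on the relative slopes, which at a point are proportional to the elasticities.
Buyer share = εs/(εs + |εd|) = 2.2/(2.2 + 2.1) = 22/43; seller share = |εd|/(εs + |εd|) = 21/43.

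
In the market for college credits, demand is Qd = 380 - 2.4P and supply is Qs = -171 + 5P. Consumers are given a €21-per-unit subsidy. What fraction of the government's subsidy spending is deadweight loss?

DWL / government spending = 45/622

Pre-subsidy: 380 - 2.4P = -171 + 5P gives P* = 2755/37, Q* = 7448/37.
With the rebate, buyers effectively pay Pb = Ps − 21, where Ps is the price sellers receive.
Demand in terms of Ps becomes Qd = 380 − 2.4(Ps − 21) = 430.4 - 2.4Ps. Setting this equal to supply: 430.4 - 2.4Ps = -171 + 5Ps, so Ps = 3007/37.
Buyers pay Pb = 3007/37 − 21 = 2230/37; Q' = -171 + 5·(3007/37) = 8708/37.
ΔCS = ½(7448/37 + 8708/37)(2755/37 − 2230/37) = 4240950/1369; ΔPS = ½(7448/37 + 8708/37)(3007/37 − 2755/37) = 2035656/1369.
Government spending = 21 × 8708/37 = 182868/37.
DWL = ½ × 21 × (8708/37 − 7448/37) = 13230/37; fraction = (13230/37) / (182868/37) = 45/622.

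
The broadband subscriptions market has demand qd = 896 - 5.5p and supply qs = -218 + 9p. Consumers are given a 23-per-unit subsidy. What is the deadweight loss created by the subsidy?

Pre-subsidy: 896 - 5.5p = -218 + 9p gives p* = 2228/29, q* = 13730/29.
With the rebate, buyers effectively pay pb = ps − 23, where ps is the price sellers receive.
Demand in terms of ps becomes qd = 896 − 5.5(ps − 23) = 1022.5 - 5.5ps. Setting this equal to supply: 1022.5 - 5.5ps = -218 + 9ps, so ps = 2481/29.
Buyers pay pb = 2481/29 − 23 = 1814/29; q' = -218 + 9·(2481/29) = 16007/29.
The subsidy expands output by 16007/29 − 13730/29 = 2277/29 past the efficient level; on those units the gap between marginal cost and willingness to pay runs from 0 up to 23.
DWL = ½ × 23 × 2277/29 = 52371/58.

Deadweight loss = 52371/58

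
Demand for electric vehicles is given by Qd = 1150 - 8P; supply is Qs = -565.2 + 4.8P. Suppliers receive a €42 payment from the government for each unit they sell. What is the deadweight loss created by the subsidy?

Deadweight loss = €2646

Pre-subsidy: 1150 - 8P = -565.2 + 4.8P gives P* = 134, Q* = 78.
With the subsidy, sellers receive Ps = Pb + 42 for each unit, where Pb is the price buyers pay.
Supply in terms of Pb becomes Qs = -565.2 + 4.8(Pb + 42) = -363.6 + 4.8Pb. Setting this equal to demand: 1150 - 8Pb = -363.6 + 4.8Pb, so Pb = 118.25.
Sellers receive Ps = 118.25 + 42 = 160.25; Q' = 1150 − 8·118.25 = 204.
The subsidy expands output by 204 − 78 = 126 past the efficient level; on those units the gap between marginal cost and willingness to pay runs from 0 up to 42.
DWL = ½ × 42 × 126 = 2646.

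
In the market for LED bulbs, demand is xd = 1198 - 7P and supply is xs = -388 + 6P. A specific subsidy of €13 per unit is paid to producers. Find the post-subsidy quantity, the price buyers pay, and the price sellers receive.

x' = 386; buyers pay €116; sellers receive €129

Pre-subsidy: 1198 - 7P = -388 + 6P gives P* = 122, x* = 344.
With the subsidy, sellers receive Ps = Pb + 13 for each unit, where Pb is the price buyers pay.
Supply in terms of Pb becomes xs = -388 + 6(Pb + 13) = -310 + 6Pb. Setting this equal to demand: 1198 - 7Pb = -310 + 6Pb, so Pb = 116.
Sellers receive Ps = 116 + 13 = 129; x' = 1198 − 7·116 = 386.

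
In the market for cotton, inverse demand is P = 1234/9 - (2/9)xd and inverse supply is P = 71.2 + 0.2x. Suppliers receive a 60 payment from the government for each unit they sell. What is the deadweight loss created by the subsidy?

Pre-subsidy: 1234/9 - (2/9)x = 71.2 + 0.2x gives x* = 2966/19 and P* = 1946/19.
With the subsidy, sellers receive Ps = Pb + 60 for each unit, where Pb is the price buyers pay.
On the curves, Pb = 1234/9 - (2/9)x and Ps = 71.2 + 0.2x; the wedge Ps − Pb = 60 gives 71.2 + 0.2x − (1234/9 - (2/9)x) = 60, so x' = 5666/19.
Then Pb = 1234/9 − (2/9)·(5666/19) = 1346/19 and Ps = 71.2 + 0.2·(5666/19) = 2486/19.
The subsidy expands output by 5666/19 − 2966/19 = 2700/19 past the efficient level; on those units the gap between marginal cost and willingness to pay runs from 0 up to 60.
DWL = ½ × 60 × 2700/19 = 81000/19.

Deadweight loss = 81000/19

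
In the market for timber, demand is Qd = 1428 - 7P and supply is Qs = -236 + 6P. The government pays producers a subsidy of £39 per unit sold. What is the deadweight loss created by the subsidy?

Deadweight loss = £2457

Pre-subsidy: 1428 - 7P = -236 + 6P gives P* = 128, Q* = 532.
With the subsidy, sellers receive Ps = Pb + 39 for each unit, where Pb is the price buyers pay.
Supply in terms of Pb becomes Qs = -236 + 6(Pb + 39) = -2 + 6Pb. Setting this equal to demand: 1428 - 7Pb = -2 + 6Pb, so Pb = 110.
Sellers receive Ps = 110 + 39 = 149; Q' = 1428 − 7·110 = 658.
The subsidy expands output by 658 − 532 = 126 past the efficient level; on those units the gap between marginal cost and willingness to pay runs from 0 up to 39.
DWL = ½ × 39 × 126 = 2457.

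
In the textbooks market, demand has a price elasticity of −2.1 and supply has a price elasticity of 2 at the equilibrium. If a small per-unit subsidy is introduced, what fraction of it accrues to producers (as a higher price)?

For a small subsidy around the equilibrium, the benefit split depends on the relative slopes, which at a point are proportional to the elasticities.
Buyer share = εs/(εs + |εd|) = 2/(2 + 2.1) = 20/41; seller share = |εd|/(εs + |εd|) = 21/41.
So producers capture 21/41 of the subsidy.

Producer share = 21/41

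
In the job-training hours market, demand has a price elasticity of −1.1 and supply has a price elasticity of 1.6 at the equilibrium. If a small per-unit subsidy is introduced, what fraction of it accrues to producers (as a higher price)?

Producer share = 11/27

For a small subsidy around the equilibrium, the benefit split depends on the relative slopes, which at a point are proportional to the elasticities.
Buyer share = εs/(εs + |εd|) = 1.6/(1.6 + 1.1) = 16/27; seller share = |εd|/(εs + |εd|) = 11/27.
So producers capture 11/27 of the subsidy.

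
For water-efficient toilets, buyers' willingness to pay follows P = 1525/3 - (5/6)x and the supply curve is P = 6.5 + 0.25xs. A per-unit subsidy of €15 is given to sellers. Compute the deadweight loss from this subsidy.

Pre-subsidy: 1525/3 - (5/6)x = 6.5 + 0.25x gives x* = 6022/13 and P* = 1590/13.
With the subsidy, sellers receive Ps = Pb + 15 for each unit, where Pb is the price buyers pay.
On the curves, Pb = 1525/3 - (5/6)x and Ps = 6.5 + 0.25x; the wedge Ps − Pb = 15 gives 6.5 + 0.25x − (1525/3 - (5/6)x) = 15, so x' = 6202/13.
Then Pb = 1525/3 − (5/6)·(6202/13) = 1440/13 and Ps = 6.5 + 0.25·(6202/13) = 1635/13.
The subsidy expands output by 6202/13 − 6022/13 = 180/13 past the efficient level; on those units the gap between marginal cost and willingness to pay runs from 0 up to 15.
DWL = ½ × 15 × 180/13 = 1350/13.

Deadweight loss = 1350/13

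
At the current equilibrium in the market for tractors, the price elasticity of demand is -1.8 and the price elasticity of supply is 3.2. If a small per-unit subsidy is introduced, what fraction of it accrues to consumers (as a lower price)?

Consumer share = 0.64

For a small subsidy around the equilibrium, the benefit split depends on the relative slopes, which at a point are proportional to the elasticities.
Buyer share = εs/(εs + |εd|) = 3.2/(3.2 + 1.8) = 0.64; seller share = |εd|/(εs + |εd|) = 0.36.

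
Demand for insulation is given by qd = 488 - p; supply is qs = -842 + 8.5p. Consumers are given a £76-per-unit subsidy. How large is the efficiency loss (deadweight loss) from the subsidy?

Deadweight loss = £2584

Pre-subsidy: 488 - p = -842 + 8.5p gives p* = 140, q* = 348.
With the rebate, buyers effectively pay pb = ps − 76, where ps is the price sellers receive.
Demand in terms of ps becomes qd = 488 − 1(ps − 76) = 564 - ps. Setting this equal to supply: 564 - ps = -842 + 8.5ps, so ps = 148.
Buyers pay pb = 148 − 76 = 72; q' = -842 + 8.5·148 = 416.
The subsidy expands output by 416 − 348 = 68 past the efficient level; on those units the gap between marginal cost and willingness to pay runs from 0 up to 76.
DWL = ½ × 76 × 68 = 2584.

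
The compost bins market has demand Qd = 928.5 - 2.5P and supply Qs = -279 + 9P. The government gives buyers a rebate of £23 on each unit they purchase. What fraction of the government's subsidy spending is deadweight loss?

Pre-subsidy: 928.5 - 2.5P = -279 + 9P gives P* = 105, Q* = 666.
With the rebate, buyers effectively pay Pb = Ps − 23, where Ps is the price sellers receive.
Demand in terms of Ps becomes Qd = 928.5 − 2.5(Ps − 23) = 986 - 2.5Ps. Setting this equal to supply: 986 - 2.5Ps = -279 + 9Ps, so Ps = 110.
Buyers pay Pb = 110 − 23 = 87; Q' = -279 + 9·110 = 711.
ΔCS = ½(666 + 711)(105 − 87) = 12393; ΔPS = ½(666 + 711)(110 − 105) = 3442.5.
Government spending = 23 × 711 = 16353.
DWL = ½ × 23 × (711 − 666) = 517.5; fraction = 517.5 / 16353 = 5/158.

DWL / government spending = 5/158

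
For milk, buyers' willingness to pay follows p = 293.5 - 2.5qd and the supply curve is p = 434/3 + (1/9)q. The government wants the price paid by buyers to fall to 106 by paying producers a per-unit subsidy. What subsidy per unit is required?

Required subsidy s = 47 per unit

At a buyer price of 106, quantity demanded is 117.4 − 0.4·106 = 75.
Sellers supply 75 only when they receive ps = 434/3 + (1/9)·75 = 153.
s = ps − pb = 153 − 106 = 47.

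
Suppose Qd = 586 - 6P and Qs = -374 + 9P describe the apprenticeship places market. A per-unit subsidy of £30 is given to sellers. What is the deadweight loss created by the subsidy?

Pre-subsidy: 586 - 6P = -374 + 9P gives P* = 64, Q* = 202.
With the subsidy, sellers receive Ps = Pb + 30 for each unit, where Pb is the price buyers pay.
Supply in terms of Pb becomes Qs = -374 + 9(Pb + 30) = -104 + 9Pb. Setting this equal to demand: 586 - 6Pb = -104 + 9Pb, so Pb = 46.
Sellers receive Ps = 46 + 30 = 76; Q' = 586 − 6·46 = 310.
The subsidy expands output by 310 − 202 = 108 past the efficient level; on those units the gap between marginal cost and willingness to pay runs from 0 up to 30.
DWL = ½ × 30 × 108 = 1620.

Deadweight loss = £1620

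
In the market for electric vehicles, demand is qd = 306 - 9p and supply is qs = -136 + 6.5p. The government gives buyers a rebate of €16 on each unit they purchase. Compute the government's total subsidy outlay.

Pre-subsidy: 306 - 9p = -136 + 6.5p gives p* = 884/31, q* = 1530/31.
With the rebate, buyers effectively pay pb = ps − 16, where ps is the price sellers receive.
Demand in terms of ps becomes qd = 306 − 9(ps − 16) = 450 - 9ps. Setting this equal to supply: 450 - 9ps = -136 + 6.5ps, so ps = 1172/31.
Buyers pay pb = 1172/31 − 16 = 676/31; q' = -136 + 6.5·(1172/31) = 3402/31.
Government outlay = subsidy × quantity = 16 × 3402/31 = 54432/31.

Government cost = 54432/31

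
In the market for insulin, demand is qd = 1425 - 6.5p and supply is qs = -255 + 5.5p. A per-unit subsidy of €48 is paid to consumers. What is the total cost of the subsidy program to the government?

Government cost = €31584

Pre-subsidy: 1425 - 6.5p = -255 + 5.5p gives p* = 140, q* = 515.
With the rebate, buyers effectively pay pb = ps − 48, where ps is the price sellers receive.
Demand in terms of ps becomes qd = 1425 − 6.5(ps − 48) = 1737 - 6.5ps. Setting this equal to supply: 1737 - 6.5ps = -255 + 5.5ps, so ps = 166.
Buyers pay pb = 166 − 48 = 118; q' = -255 + 5.5·166 = 658.
Government outlay = subsidy × quantity = 48 × 658 = 31584.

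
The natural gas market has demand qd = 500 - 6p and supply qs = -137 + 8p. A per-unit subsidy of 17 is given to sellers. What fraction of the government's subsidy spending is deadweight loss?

Pre-subsidy: 500 - 6p = -137 + 8p gives p* = 45.5, q* = 227.
With the subsidy, sellers receive ps = pb + 17 for each unit, where pb is the price buyers pay.
Supply in terms of pb becomes qs = -137 + 8(pb + 17) = -1 + 8pb. Setting this equal to demand: 500 - 6pb = -1 + 8pb, so pb = 501/14.
Sellers receive ps = 501/14 + 17 = 739/14; q' = 500 − 6·(501/14) = 1997/7.
ΔCS = ½(227 + 1997/7)(45.5 − 501/14) = 121924/49; ΔPS = ½(227 + 1997/7)(739/14 − 45.5) = 91443/49.
Government spending = 17 × 1997/7 = 33949/7.
DWL = ½ × 17 × (1997/7 − 227) = 3468/7; fraction = (3468/7) / (33949/7) = 204/1997.

DWL / government spending = 204/1997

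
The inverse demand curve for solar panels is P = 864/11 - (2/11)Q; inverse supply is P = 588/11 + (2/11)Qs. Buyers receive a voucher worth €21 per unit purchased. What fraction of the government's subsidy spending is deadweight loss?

Pre-subsidy: 864/11 - (2/11)Q = 588/11 + (2/11)Q gives Q* = 69 and P* = 66.
With the rebate, buyers effectively pay Pb = Ps − 21, where Ps is the price sellers receive.
On the curves, Pb = 864/11 - (2/11)Q and Ps = 588/11 + (2/11)Q; the wedge Ps − Pb = 21 gives 588/11 + (2/11)Q − (864/11 - (2/11)Q) = 21, so Q' = 126.75.
Then Pb = 864/11 − (2/11)·126.75 = 55.5 and Ps = 588/11 + (2/11)·126.75 = 76.5.
ΔCS = ½(69 + 126.75)(66 − 55.5) = 1027.6875; ΔPS = ½(69 + 126.75)(76.5 − 66) = 1027.6875.
Government spending = 21 × 126.75 = 2661.75.
DWL = ½ × 21 × (126.75 − 69) = 606.375; fraction = 606.375 / 2661.75 = 77/338.

DWL / government spending = 77/338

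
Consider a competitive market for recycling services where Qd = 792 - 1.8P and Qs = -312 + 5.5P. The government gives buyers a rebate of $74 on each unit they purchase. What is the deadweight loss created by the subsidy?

Pre-subsidy: 792 - 1.8P = -312 + 5.5P gives P* = 11040/73, Q* = 37944/73.
With the rebate, buyers effectively pay Pb = Ps − 74, where Ps is the price sellers receive.
Demand in terms of Ps becomes Qd = 792 − 1.8(Ps − 74) = 925.2 - 1.8Ps. Setting this equal to supply: 925.2 - 1.8Ps = -312 + 5.5Ps, so Ps = 12372/73.
Buyers pay Pb = 12372/73 − 74 = 6970/73; Q' = -312 + 5.5·(12372/73) = 45270/73.
The subsidy expands output by 45270/73 − 37944/73 = 7326/73 past the efficient level; on those units the gap between marginal cost and willingness to pay runs from 0 up to 74.
DWL = ½ × 74 × 7326/73 = 271062/73.

Deadweight loss = 271062/73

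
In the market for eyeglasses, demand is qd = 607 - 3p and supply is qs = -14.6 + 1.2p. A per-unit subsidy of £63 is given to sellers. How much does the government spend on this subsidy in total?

Pre-subsidy: 607 - 3p = -14.6 + 1.2p gives p* = 148, q* = 163.
With the subsidy, sellers receive ps = pb + 63 for each unit, where pb is the price buyers pay.
Supply in terms of pb becomes qs = -14.6 + 1.2(pb + 63) = 61 + 1.2pb. Setting this equal to demand: 607 - 3pb = 61 + 1.2pb, so pb = 130.
Sellers receive ps = 130 + 63 = 193; q' = 607 − 3·130 = 217.
Government outlay = subsidy × quantity = 63 × 217 = 13671.

Government cost = £13671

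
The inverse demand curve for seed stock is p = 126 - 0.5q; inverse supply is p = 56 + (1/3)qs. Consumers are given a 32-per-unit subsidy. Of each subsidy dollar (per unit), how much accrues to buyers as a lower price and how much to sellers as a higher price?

Pre-subsidy: 126 - 0.5q = 56 + (1/3)q gives q* = 84 and p* = 84.
With the rebate, buyers effectively pay pb = ps − 32, where ps is the price sellers receive.
On the curves, pb = 126 - 0.5q and ps = 56 + (1/3)q; the wedge ps − pb = 32 gives 56 + (1/3)q − (126 - 0.5q) = 32, so q' = 122.4.
Then pb = 126 − 0.5·122.4 = 64.8 and ps = 56 + (1/3)·122.4 = 96.8.
Buyers' price falls by p* − pb = 84 − 64.8 = 19.2; sellers' price rises by ps − p* = 96.8 − 84 = 12.8.

Buyers gain 19.2 per unit; sellers gain 12.8 per unit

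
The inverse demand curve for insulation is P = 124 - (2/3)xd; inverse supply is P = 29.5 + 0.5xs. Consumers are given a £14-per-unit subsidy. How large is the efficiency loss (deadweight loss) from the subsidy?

Pre-subsidy: 124 - (2/3)x = 29.5 + 0.5x gives x* = 81 and P* = 70.
With the rebate, buyers effectively pay Pb = Ps − 14, where Ps is the price sellers receive.
On the curves, Pb = 124 - (2/3)x and Ps = 29.5 + 0.5x; the wedge Ps − Pb = 14 gives 29.5 + 0.5x − (124 - (2/3)x) = 14, so x' = 93.
Then Pb = 124 − (2/3)·93 = 62 and Ps = 29.5 + 0.5·93 = 76.
The subsidy expands output by 93 − 81 = 12 past the efficient level; on those units the gap between marginal cost and willingness to pay runs from 0 up to 14.
DWL = ½ × 14 × 12 = 84.

Deadweight loss = £84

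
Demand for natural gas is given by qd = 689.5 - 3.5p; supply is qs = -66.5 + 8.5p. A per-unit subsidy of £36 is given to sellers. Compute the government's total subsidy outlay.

Pre-subsidy: 689.5 - 3.5p = -66.5 + 8.5p gives p* = 63, q* = 469.
With the subsidy, sellers receive ps = pb + 36 for each unit, where pb is the price buyers pay.
Supply in terms of pb becomes qs = -66.5 + 8.5(pb + 36) = 239.5 + 8.5pb. Setting this equal to demand: 689.5 - 3.5pb = 239.5 + 8.5pb, so pb = 37.5.
Sellers receive ps = 37.5 + 36 = 73.5; q' = 689.5 − 3.5·37.5 = 558.25.
Government outlay = subsidy × quantity = 36 × 558.25 = 20097.

Government cost = £20097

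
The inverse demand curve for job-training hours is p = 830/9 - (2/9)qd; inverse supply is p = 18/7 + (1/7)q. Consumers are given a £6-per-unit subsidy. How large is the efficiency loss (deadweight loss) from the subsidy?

Deadweight loss = 1134/23

Pre-subsidy: 830/9 - (2/9)q = 18/7 + (1/7)q gives q* = 5648/23 and p* = 866/23.
With the rebate, buyers effectively pay pb = ps − 6, where ps is the price sellers receive.
On the curves, pb = 830/9 - (2/9)q and ps = 18/7 + (1/7)q; the wedge ps − pb = 6 gives 18/7 + (1/7)q − (830/9 - (2/9)q) = 6, so q' = 262.
Then pb = 830/9 − (2/9)·262 = 34 and ps = 18/7 + (1/7)·262 = 40.
The subsidy expands output by 262 − 5648/23 = 378/23 past the efficient level; on those units the gap between marginal cost and willingness to pay runs from 0 up to 6.
DWL = ½ × 6 × 378/23 = 1134/23.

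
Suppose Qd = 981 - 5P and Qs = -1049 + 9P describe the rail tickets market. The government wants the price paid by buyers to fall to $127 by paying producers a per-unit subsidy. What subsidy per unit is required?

Required subsidy s = $28 per unit

At a buyer price of 127, quantity demanded is 981 − 5·127 = 346.
Sellers supply 346 only when they receive Ps with -1049 + 9·Ps = 346, i.e. Ps = 155.
s = Ps − Pb = 155 − 127 = 28.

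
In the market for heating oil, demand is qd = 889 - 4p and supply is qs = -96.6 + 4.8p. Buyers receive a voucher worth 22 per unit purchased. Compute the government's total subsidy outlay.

Government cost = 10758

Pre-subsidy: 889 - 4p = -96.6 + 4.8p gives p* = 112, q* = 441.
With the rebate, buyers effectively pay pb = ps − 22, where ps is the price sellers receive.
Demand in terms of ps becomes qd = 889 − 4(ps − 22) = 977 - 4ps. Setting this equal to supply: 977 - 4ps = -96.6 + 4.8ps, so ps = 122.
Buyers pay pb = 122 − 22 = 100; q' = -96.6 + 4.8·122 = 489.
Government outlay = subsidy × quantity = 22 × 489 = 10758.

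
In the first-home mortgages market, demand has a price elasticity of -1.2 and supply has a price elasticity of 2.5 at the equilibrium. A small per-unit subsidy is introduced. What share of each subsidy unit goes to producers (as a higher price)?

Producer share = 12/37

For a small subsidy around the equilibrium, the benefit split depends on the relative slopes, which at a point are proportional to the elasticities.
Buyer share = εs/(εs + |εd|) = 2.5/(2.5 + 1.2) = 25/37; seller share = |εd|/(εs + |εd|) = 12/37.
So producers capture 12/37 of the subsidy.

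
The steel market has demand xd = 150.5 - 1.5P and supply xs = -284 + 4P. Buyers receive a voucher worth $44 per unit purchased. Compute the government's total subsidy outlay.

Government cost = $3520

Pre-subsidy: 150.5 - 1.5P = -284 + 4P gives P* = 79, x* = 32.
With the rebate, buyers effectively pay Pb = Ps − 44, where Ps is the price sellers receive.
Demand in terms of Ps becomes xd = 150.5 − 1.5(Ps − 44) = 216.5 - 1.5Ps. Setting this equal to supply: 216.5 - 1.5Ps = -284 + 4Ps, so Ps = 91.
Buyers pay Pb = 91 − 44 = 47; x' = -284 + 4·91 = 80.
Government outlay = subsidy × quantity = 44 × 80 = 3520.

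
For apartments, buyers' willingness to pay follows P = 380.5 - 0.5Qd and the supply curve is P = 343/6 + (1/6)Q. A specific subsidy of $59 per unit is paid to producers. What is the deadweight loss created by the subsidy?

Pre-subsidy: 380.5 - 0.5Q = 343/6 + (1/6)Q gives Q* = 485 and P* = 138.
With the subsidy, sellers receive Ps = Pb + 59 for each unit, where Pb is the price buyers pay.
On the curves, Pb = 380.5 - 0.5Q and Ps = 343/6 + (1/6)Q; the wedge Ps − Pb = 59 gives 343/6 + (1/6)Q − (380.5 - 0.5Q) = 59, so Q' = 573.5.
Then Pb = 380.5 − 0.5·573.5 = 93.75 and Ps = 343/6 + (1/6)·573.5 = 152.75.
The subsidy expands output by 573.5 − 485 = 88.5 past the efficient level; on those units the gap between marginal cost and willingness to pay runs from 0 up to 59.
DWL = ½ × 59 × 88.5 = 2610.75.

Deadweight loss = $2610.75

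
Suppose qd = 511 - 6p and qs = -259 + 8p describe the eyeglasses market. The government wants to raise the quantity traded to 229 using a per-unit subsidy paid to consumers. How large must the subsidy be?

At q = 229, invert demand for the buyer price: pb = (511 − 229)/6 = 47; invert supply for the seller price: ps = (229 − (-259))/8 = 61.
The subsidy must fill the gap: s = ps − pb = 61 − 47 = 14.

Required subsidy s = 14 per unit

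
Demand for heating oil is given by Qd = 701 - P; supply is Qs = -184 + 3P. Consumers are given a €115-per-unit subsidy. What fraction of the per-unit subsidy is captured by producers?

Producer share = 0.25

Pre-subsidy: 701 - P = -184 + 3P gives P* = 221.25, Q* = 479.75.
With the rebate, buyers effectively pay Pb = Ps − 115, where Ps is the price sellers receive.
Demand in terms of Ps becomes Qd = 701 − 1(Ps − 115) = 816 - Ps. Setting this equal to supply: 816 - Ps = -184 + 3Ps, so Ps = 250.
Buyers pay Pb = 250 − 115 = 135; Q' = -184 + 3·250 = 566.
Buyers' price falls by P* − Pb = 221.25 − 135 = 86.25; sellers' price rises by Ps − P* = 250 − 221.25 = 28.75.
So producers capture 28.75/115 = 0.25 of each unit of subsidy.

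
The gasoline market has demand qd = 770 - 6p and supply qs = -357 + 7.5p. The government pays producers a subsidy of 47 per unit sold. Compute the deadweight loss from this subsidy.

Deadweight loss = 11045/3

Pre-subsidy: 770 - 6p = -357 + 7.5p gives p* = 2254/27, q* = 2422/9.
With the subsidy, sellers receive ps = pb + 47 for each unit, where pb is the price buyers pay.
Supply in terms of pb becomes qs = -357 + 7.5(pb + 47) = -4.5 + 7.5pb. Setting this equal to demand: 770 - 6pb = -4.5 + 7.5pb, so pb = 1549/27.
Sellers receive ps = 1549/27 + 47 = 2818/27; q' = 770 − 6·(1549/27) = 3832/9.
The subsidy expands output by 3832/9 − 2422/9 = 470/3 past the efficient level; on those units the gap between marginal cost and willingness to pay runs from 0 up to 47.
DWL = ½ × 47 × 470/3 = 11045/3.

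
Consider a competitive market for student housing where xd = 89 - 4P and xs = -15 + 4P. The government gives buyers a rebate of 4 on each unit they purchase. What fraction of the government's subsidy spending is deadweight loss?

DWL / government spending = 4/45

Pre-subsidy: 89 - 4P = -15 + 4P gives P* = 13, x* = 37.
With the rebate, buyers effectively pay Pb = Ps − 4, where Ps is the price sellers receive.
Demand in terms of Ps becomes xd = 89 − 4(Ps − 4) = 105 - 4Ps. Setting this equal to supply: 105 - 4Ps = -15 + 4Ps, so Ps = 15.
Buyers pay Pb = 15 − 4 = 11; x' = -15 + 4·15 = 45.
ΔCS = ½(37 + 45)(13 − 11) = 82; ΔPS = ½(37 + 45)(15 − 13) = 82.
Government spending = 4 × 45 = 180.
DWL = ½ × 4 × (45 − 37) = 16; fraction = 16 / 180 = 4/45.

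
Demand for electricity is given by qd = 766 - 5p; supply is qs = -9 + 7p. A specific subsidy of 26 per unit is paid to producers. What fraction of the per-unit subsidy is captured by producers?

Pre-subsidy: 766 - 5p = -9 + 7p gives p* = 775/12, q* = 5317/12.
With the subsidy, sellers receive ps = pb + 26 for each unit, where pb is the price buyers pay.
Supply in terms of pb becomes qs = -9 + 7(pb + 26) = 173 + 7pb. Setting this equal to demand: 766 - 5pb = 173 + 7pb, so pb = 593/12.
Sellers receive ps = 593/12 + 26 = 905/12; q' = 766 − 5·(593/12) = 6227/12.
Buyers' price falls by p* − pb = 775/12 − 593/12 = 91/6; sellers' price rises by ps − p* = 905/12 − 775/12 = 65/6.
So producers capture (65/6)/26 = 5/12 of each unit of subsidy.

Producer share = 5/12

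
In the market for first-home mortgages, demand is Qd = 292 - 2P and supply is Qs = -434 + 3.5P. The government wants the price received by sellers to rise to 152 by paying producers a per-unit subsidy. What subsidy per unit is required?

Required subsidy s = 55 per unit

At a seller price of 152, quantity supplied is -434 + 3.5·152 = 98.
Buyers absorb 98 only when they pay Pb with 292 − 2·Pb = 98, i.e. Pb = 97.
s = Ps − Pb = 152 − 97 = 55.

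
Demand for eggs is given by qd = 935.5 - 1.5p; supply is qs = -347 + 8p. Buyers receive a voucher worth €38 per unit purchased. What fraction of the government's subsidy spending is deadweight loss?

DWL / government spending = 24/781

Pre-subsidy: 935.5 - 1.5p = -347 + 8p gives p* = 135, q* = 733.
With the rebate, buyers effectively pay pb = ps − 38, where ps is the price sellers receive.
Demand in terms of ps becomes qd = 935.5 − 1.5(ps − 38) = 992.5 - 1.5ps. Setting this equal to supply: 992.5 - 1.5ps = -347 + 8ps, so ps = 141.
Buyers pay pb = 141 − 38 = 103; q' = -347 + 8·141 = 781.
ΔCS = ½(733 + 781)(135 − 103) = 24224; ΔPS = ½(733 + 781)(141 − 135) = 4542.
Government spending = 38 × 781 = 29678.
DWL = ½ × 38 × (781 − 733) = 912; fraction = 912 / 29678 = 24/781.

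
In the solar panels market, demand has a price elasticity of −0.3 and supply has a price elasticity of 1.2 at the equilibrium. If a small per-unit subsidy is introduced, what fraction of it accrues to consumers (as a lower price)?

Consumer share = 0.8

For a small subsidy around the equilibrium, the benefit split depends on the relative slopes, which at a point are proportional to the elasticities.
Buyer share = εs/(εs + |εd|) = 1.2/(1.2 + 0.3) = 0.8; seller share = |εd|/(εs + |εd|) = 0.2.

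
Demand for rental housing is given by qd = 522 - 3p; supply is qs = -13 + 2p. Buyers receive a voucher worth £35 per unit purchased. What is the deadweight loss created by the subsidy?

Pre-subsidy: 522 - 3p = -13 + 2p gives p* = 107, q* = 201.
With the rebate, buyers effectively pay pb = ps − 35, where ps is the price sellers receive.
Demand in terms of ps becomes qd = 522 − 3(ps − 35) = 627 - 3ps. Setting this equal to supply: 627 - 3ps = -13 + 2ps, so ps = 128.
Buyers pay pb = 128 − 35 = 93; q' = -13 + 2·128 = 243.
The subsidy expands output by 243 − 201 = 42 past the efficient level; on those units the gap between marginal cost and willingness to pay runs from 0 up to 35.
DWL = ½ × 35 × 42 = 735.

Deadweight loss = £735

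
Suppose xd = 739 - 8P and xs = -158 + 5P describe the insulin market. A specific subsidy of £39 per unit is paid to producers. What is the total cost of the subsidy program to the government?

Pre-subsidy: 739 - 8P = -158 + 5P gives P* = 69, x* = 187.
With the subsidy, sellers receive Ps = Pb + 39 for each unit, where Pb is the price buyers pay.
Supply in terms of Pb becomes xs = -158 + 5(Pb + 39) = 37 + 5Pb. Setting this equal to demand: 739 - 8Pb = 37 + 5Pb, so Pb = 54.
Sellers receive Ps = 54 + 39 = 93; x' = 739 − 8·54 = 307.
Government outlay = subsidy × quantity = 39 × 307 = 11973.

Government cost = £11973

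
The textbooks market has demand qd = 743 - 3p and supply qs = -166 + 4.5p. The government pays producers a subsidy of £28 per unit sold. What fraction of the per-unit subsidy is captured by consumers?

Consumer share = 0.6

Pre-subsidy: 743 - 3p = -166 + 4.5p gives p* = 121.2, q* = 379.4.
With the subsidy, sellers receive ps = pb + 28 for each unit, where pb is the price buyers pay.
Supply in terms of pb becomes qs = -166 + 4.5(pb + 28) = -40 + 4.5pb. Setting this equal to demand: 743 - 3pb = -40 + 4.5pb, so pb = 104.4.
Sellers receive ps = 104.4 + 28 = 132.4; q' = 743 − 3·104.4 = 429.8.
Buyers' price falls by p* − pb = 121.2 − 104.4 = 16.8; sellers' price rises by ps − p* = 132.4 − 121.2 = 11.2.
So consumers capture 16.8/28 = 0.6 of each unit of subsidy.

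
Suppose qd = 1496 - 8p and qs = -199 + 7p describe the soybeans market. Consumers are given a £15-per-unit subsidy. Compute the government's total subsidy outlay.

Pre-subsidy: 1496 - 8p = -199 + 7p gives p* = 113, q* = 592.
With the rebate, buyers effectively pay pb = ps − 15, where ps is the price sellers receive.
Demand in terms of ps becomes qd = 1496 − 8(ps − 15) = 1616 - 8ps. Setting this equal to supply: 1616 - 8ps = -199 + 7ps, so ps = 121.
Buyers pay pb = 121 − 15 = 106; q' = -199 + 7·121 = 648.
Government outlay = subsidy × quantity = 15 × 648 = 9720.

Government cost = £9720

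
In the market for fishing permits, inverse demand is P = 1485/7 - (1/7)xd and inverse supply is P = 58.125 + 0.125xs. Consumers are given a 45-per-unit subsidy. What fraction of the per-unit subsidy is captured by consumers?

Pre-subsidy: 1485/7 - (1/7)x = 58.125 + 0.125x gives x* = 575 and P* = 130.
With the rebate, buyers effectively pay Pb = Ps − 45, where Ps is the price sellers receive.
On the curves, Pb = 1485/7 - (1/7)x and Ps = 58.125 + 0.125x; the wedge Ps − Pb = 45 gives 58.125 + 0.125x − (1485/7 - (1/7)x) = 45, so x' = 743.
Then Pb = 1485/7 − (1/7)·743 = 106 and Ps = 58.125 + 0.125·743 = 151.
Buyers' price falls by P* − Pb = 130 − 106 = 24; sellers' price rises by Ps − P* = 151 − 130 = 21.
So consumers capture 24/45 = 8/15 of each unit of subsidy.

Consumer share = 8/15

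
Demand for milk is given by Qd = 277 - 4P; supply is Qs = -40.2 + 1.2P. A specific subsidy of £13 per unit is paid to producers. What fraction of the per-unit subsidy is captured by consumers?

Consumer share = 3/13

Pre-subsidy: 277 - 4P = -40.2 + 1.2P gives P* = 61, Q* = 33.
With the subsidy, sellers receive Ps = Pb + 13 for each unit, where Pb is the price buyers pay.
Supply in terms of Pb becomes Qs = -40.2 + 1.2(Pb + 13) = -24.6 + 1.2Pb. Setting this equal to demand: 277 - 4Pb = -24.6 + 1.2Pb, so Pb = 58.
Sellers receive Ps = 58 + 13 = 71; Q' = 277 − 4·58 = 45.
Buyers' price falls by P* − Pb = 61 − 58 = 3; sellers' price rises by Ps − P* = 71 − 61 = 10.
So consumers capture 3/13 = 3/13 of each unit of subsidy.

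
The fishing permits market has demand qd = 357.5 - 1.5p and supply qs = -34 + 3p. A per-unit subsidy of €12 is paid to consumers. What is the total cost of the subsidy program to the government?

Pre-subsidy: 357.5 - 1.5p = -34 + 3p gives p* = 87, q* = 227.
With the rebate, buyers effectively pay pb = ps − 12, where ps is the price sellers receive.
Demand in terms of ps becomes qd = 357.5 − 1.5(ps − 12) = 375.5 - 1.5ps. Setting this equal to supply: 375.5 - 1.5ps = -34 + 3ps, so ps = 91.
Buyers pay pb = 91 − 12 = 79; q' = -34 + 3·91 = 239.
Government outlay = subsidy × quantity = 12 × 239 = 2868.

Government cost = €2868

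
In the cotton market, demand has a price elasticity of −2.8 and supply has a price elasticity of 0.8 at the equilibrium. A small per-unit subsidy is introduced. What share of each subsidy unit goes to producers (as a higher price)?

Producer share = 7/9

For a small subsidy around the equilibrium, the benefit split depends on the relative slopes, which at a point are proportional to the elasticities.
Buyer share = εs/(εs + |εd|) = 0.8/(0.8 + 2.8) = 2/9; seller share = |εd|/(εs + |εd|) = 7/9.
So producers capture 7/9 of the subsidy.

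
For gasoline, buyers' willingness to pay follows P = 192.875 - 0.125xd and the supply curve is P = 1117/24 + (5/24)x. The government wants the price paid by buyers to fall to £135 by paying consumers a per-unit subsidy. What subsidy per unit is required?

At a buyer price of 135, quantity demanded is 1543 − 8·135 = 463.
Sellers supply 463 only when they receive Ps = 1117/24 + (5/24)·463 = 143.
s = Ps − Pb = 143 − 135 = 8.

Required subsidy s = £8 per unit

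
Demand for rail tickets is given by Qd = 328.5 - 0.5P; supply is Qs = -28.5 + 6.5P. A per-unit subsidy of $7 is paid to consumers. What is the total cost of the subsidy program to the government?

Government cost = $2143.75

Pre-subsidy: 328.5 - 0.5P = -28.5 + 6.5P gives P* = 51, Q* = 303.
With the rebate, buyers effectively pay Pb = Ps − 7, where Ps is the price sellers receive.
Demand in terms of Ps becomes Qd = 328.5 − 0.5(Ps − 7) = 332 - 0.5Ps. Setting this equal to supply: 332 - 0.5Ps = -28.5 + 6.5Ps, so Ps = 51.5.
Buyers pay Pb = 51.5 − 7 = 44.5; Q' = -28.5 + 6.5·51.5 = 306.25.
Government outlay = subsidy × quantity = 7 × 306.25 = 2143.75.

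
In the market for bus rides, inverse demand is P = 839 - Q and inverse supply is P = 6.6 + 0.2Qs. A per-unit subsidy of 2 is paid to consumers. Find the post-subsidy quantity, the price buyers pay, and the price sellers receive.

Q' = 2086/3; buyers pay 431/3; sellers receive 437/3

Pre-subsidy: 839 - Q = 6.6 + 0.2Q gives Q* = 2081/3 and P* = 436/3.
With the rebate, buyers effectively pay Pb = Ps − 2, where Ps is the price sellers receive.
On the curves, Pb = 839 - Q and Ps = 6.6 + 0.2Q; the wedge Ps − Pb = 2 gives 6.6 + 0.2Q − (839 - Q) = 2, so Q' = 2086/3.
Then Pb = 839 − 1·(2086/3) = 431/3 and Ps = 6.6 + 0.2·(2086/3) = 437/3.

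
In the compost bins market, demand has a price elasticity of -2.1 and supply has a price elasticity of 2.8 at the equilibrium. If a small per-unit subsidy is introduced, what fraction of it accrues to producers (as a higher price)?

For a small subsidy around the equilibrium, the benefit split depends on the relative slopes, which at a point are proportional to the elasticities.
Buyer share = εs/(εs + |εd|) = 2.8/(2.8 + 2.1) = 4/7; seller share = |εd|/(εs + |εd|) = 3/7.
So producers capture 3/7 of the subsidy.

Producer share = 3/7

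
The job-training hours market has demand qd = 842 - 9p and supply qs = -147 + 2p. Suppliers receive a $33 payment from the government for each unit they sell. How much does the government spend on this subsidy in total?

Government cost = $2865

Pre-subsidy: 842 - 9p = -147 + 2p gives p* = 989/11, q* = 361/11.
With the subsidy, sellers receive ps = pb + 33 for each unit, where pb is the price buyers pay.
Supply in terms of pb becomes qs = -147 + 2(pb + 33) = -81 + 2pb. Setting this equal to demand: 842 - 9pb = -81 + 2pb, so pb = 923/11.
Sellers receive ps = 923/11 + 33 = 1286/11; q' = 842 − 9·(923/11) = 955/11.
Government outlay = subsidy × quantity = 33 × 955/11 = 2865.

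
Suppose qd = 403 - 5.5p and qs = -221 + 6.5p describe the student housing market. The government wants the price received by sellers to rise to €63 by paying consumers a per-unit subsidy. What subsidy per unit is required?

At a seller price of 63, quantity supplied is -221 + 6.5·63 = 188.5.
Buyers absorb 188.5 only when they pay pb with 403 − 5.5·pb = 188.5, i.e. pb = 39.
s = ps − pb = 63 − 39 = 24.

Required subsidy s = €24 per unit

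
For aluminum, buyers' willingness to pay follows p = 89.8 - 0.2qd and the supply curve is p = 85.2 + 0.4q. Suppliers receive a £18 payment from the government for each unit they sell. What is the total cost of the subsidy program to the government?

Government cost = £678

Pre-subsidy: 89.8 - 0.2q = 85.2 + 0.4q gives q* = 23/3 and p* = 1324/15.
With the subsidy, sellers receive ps = pb + 18 for each unit, where pb is the price buyers pay.
On the curves, pb = 89.8 - 0.2q and ps = 85.2 + 0.4q; the wedge ps − pb = 18 gives 85.2 + 0.4q − (89.8 - 0.2q) = 18, so q' = 113/3.
Then pb = 89.8 − 0.2·(113/3) = 1234/15 and ps = 85.2 + 0.4·(113/3) = 1504/15.
Government outlay = subsidy × quantity = 18 × 113/3 = 678.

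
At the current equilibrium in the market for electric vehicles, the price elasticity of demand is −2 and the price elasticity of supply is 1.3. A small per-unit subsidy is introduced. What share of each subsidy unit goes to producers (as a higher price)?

Producer share = 20/33

For a small subsidy around the equilibrium, the benefit split depends on the relative slopes, which at a point are proportional to the elasticities.
Buyer share = εs/(εs + |εd|) = 1.3/(1.3 + 2) = 13/33; seller share = |εd|/(εs + |εd|) = 20/33.
So producers capture 20/33 of the subsidy.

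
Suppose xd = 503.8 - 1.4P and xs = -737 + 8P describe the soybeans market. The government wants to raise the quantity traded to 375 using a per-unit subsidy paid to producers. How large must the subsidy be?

At x = 375, invert demand for the buyer price: Pb = (503.8 − 375)/1.4 = 92; invert supply for the seller price: Ps = (375 − (-737))/8 = 139.
The subsidy must fill the gap: s = Ps − Pb = 139 − 92 = 47.

Required subsidy s = 47 per unit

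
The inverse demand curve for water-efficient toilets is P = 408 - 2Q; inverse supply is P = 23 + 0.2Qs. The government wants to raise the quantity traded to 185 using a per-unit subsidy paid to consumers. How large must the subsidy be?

Required subsidy s = 22 per unit

At Q = 185, from the demand curve buyers pay Pb = 408 − 2·185 = 38; from the supply curve sellers need Ps = 23 + 0.2·185 = 60.
The subsidy must fill the gap: s = Ps − Pb = 60 − 38 = 22.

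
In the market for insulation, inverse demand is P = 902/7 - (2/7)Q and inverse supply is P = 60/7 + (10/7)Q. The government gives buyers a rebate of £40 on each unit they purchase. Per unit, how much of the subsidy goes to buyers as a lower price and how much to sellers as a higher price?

Pre-subsidy: 902/7 - (2/7)Q = 60/7 + (10/7)Q gives Q* = 421/6 and P* = 2285/21.
With the rebate, buyers effectively pay Pb = Ps − 40, where Ps is the price sellers receive.
On the curves, Pb = 902/7 - (2/7)Q and Ps = 60/7 + (10/7)Q; the wedge Ps − Pb = 40 gives 60/7 + (10/7)Q − (902/7 - (2/7)Q) = 40, so Q' = 93.5.
Then Pb = 902/7 − (2/7)·93.5 = 715/7 and Ps = 60/7 + (10/7)·93.5 = 995/7.
Buyers' price falls by P* − Pb = 2285/21 − 715/7 = 20/3; sellers' price rises by Ps − P* = 995/7 − 2285/21 = 100/3.

Buyers gain 20/3 per unit; sellers gain 100/3 per unit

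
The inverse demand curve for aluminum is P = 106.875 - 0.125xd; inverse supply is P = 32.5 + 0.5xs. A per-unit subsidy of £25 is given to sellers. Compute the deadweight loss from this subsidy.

Deadweight loss = £500

Pre-subsidy: 106.875 - 0.125x = 32.5 + 0.5x gives x* = 119 and P* = 92.
With the subsidy, sellers receive Ps = Pb + 25 for each unit, where Pb is the price buyers pay.
On the curves, Pb = 106.875 - 0.125x and Ps = 32.5 + 0.5x; the wedge Ps − Pb = 25 gives 32.5 + 0.5x − (106.875 - 0.125x) = 25, so x' = 159.
Then Pb = 106.875 − 0.125·159 = 87 and Ps = 32.5 + 0.5·159 = 112.
The subsidy expands output by 159 − 119 = 40 past the efficient level; on those units the gap between marginal cost and willingness to pay runs from 0 up to 25.
DWL = ½ × 25 × 40 = 500.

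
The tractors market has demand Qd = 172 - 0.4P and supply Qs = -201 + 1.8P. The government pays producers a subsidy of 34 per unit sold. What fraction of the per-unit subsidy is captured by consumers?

Pre-subsidy: 172 - 0.4P = -201 + 1.8P gives P* = 1865/11, Q* = 1146/11.
With the subsidy, sellers receive Ps = Pb + 34 for each unit, where Pb is the price buyers pay.
Supply in terms of Pb becomes Qs = -201 + 1.8(Pb + 34) = -139.8 + 1.8Pb. Setting this equal to demand: 172 - 0.4Pb = -139.8 + 1.8Pb, so Pb = 1559/11.
Sellers receive Ps = 1559/11 + 34 = 1933/11; Q' = 172 − 0.4·(1559/11) = 6342/55.
Buyers' price falls by P* − Pb = 1865/11 − 1559/11 = 306/11; sellers' price rises by Ps − P* = 1933/11 − 1865/11 = 68/11.
So consumers capture (306/11)/34 = 9/11 of each unit of subsidy.

Consumer share = 9/11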